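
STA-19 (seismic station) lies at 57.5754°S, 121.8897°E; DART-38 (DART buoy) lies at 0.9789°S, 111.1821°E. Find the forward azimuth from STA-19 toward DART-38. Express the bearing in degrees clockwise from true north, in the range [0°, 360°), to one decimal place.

Δλ = -10.7076°
y = sin Δλ · cos φ₂ = -0.185770
x = cos φ₁ sin φ₂ − sin φ₁ cos φ₂ cos Δλ = 0.820119
θ = atan2(y, x) = -12.7630° → 347.2370° (mod 360°)

347.2°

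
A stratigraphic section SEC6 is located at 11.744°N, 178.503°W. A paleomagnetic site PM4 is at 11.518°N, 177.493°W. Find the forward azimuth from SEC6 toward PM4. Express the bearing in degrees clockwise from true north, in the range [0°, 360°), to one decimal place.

102.8°

Δλ = 1.0100°
y = sin Δλ · cos φ₂ = 0.017272
x = cos φ₁ sin φ₂ − sin φ₁ cos φ₂ cos Δλ = -0.003913
θ = atan2(y, x) = 102.7664° → 102.7664° (mod 360°)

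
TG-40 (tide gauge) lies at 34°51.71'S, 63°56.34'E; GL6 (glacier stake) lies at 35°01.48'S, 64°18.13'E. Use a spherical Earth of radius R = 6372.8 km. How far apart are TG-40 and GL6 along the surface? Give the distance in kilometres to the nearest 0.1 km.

37.7 km

TG-40: φ = -34.86183°, λ = +63.93900°
GL6: φ = -35.02467°, λ = +64.30217°
Δφ = -0.1628°,  Δλ = 0.3632°
a = sin²(Δφ/2) + cos φ₁ cos φ₂ sin²(Δλ/2) = 0.000009
c = 2·arcsin(√a) = 0.005922 rad = 0.3393°
d = R·c = 6372.8 × 0.005922 = 37.7 km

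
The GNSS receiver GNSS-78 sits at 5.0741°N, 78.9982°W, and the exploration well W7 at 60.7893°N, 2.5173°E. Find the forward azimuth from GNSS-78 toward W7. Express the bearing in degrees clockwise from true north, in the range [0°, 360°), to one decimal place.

Δλ = 81.5155°
y = sin Δλ · cos φ₂ = 0.482682
x = cos φ₁ sin φ₂ − sin φ₁ cos φ₂ cos Δλ = 0.863042
θ = atan2(y, x) = 29.2174° → 29.2174° (mod 360°)

29.2°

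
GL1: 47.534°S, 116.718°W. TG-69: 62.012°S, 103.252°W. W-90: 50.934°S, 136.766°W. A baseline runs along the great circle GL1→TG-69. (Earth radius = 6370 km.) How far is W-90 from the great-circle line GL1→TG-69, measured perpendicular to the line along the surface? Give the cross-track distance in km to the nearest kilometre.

δ₁₃ = central angle GL1→W-90 = 0.235244 rad  (haversine)
θ₁₃ = bearing GL1→W-90 = 247.957°,  θ₁₂ = bearing GL1→TG-69 = 157.165°
dₓₜ = R·arcsin(sin δ₁₃ · sin(θ₁₃ − θ₁₂)) = 6370·arcsin(0.23308·sin(90.792°)) = 1498.358 km
|dₓₜ| = 1498.358 km

1498 km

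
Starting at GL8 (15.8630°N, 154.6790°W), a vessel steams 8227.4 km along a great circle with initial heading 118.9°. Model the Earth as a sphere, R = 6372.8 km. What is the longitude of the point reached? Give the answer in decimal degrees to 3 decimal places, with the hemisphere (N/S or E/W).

89.692°W

δ = d/R = 8227.4/6372.8 = 1.291018 rad
φ₂ = arcsin(sin φ₁ cos δ + cos φ₁ sin δ cos θ)
   = arcsin(0.27334·0.27614 + 0.96192·0.96112·-0.48328) = -21.79716°
λ₂ = λ₁ + atan2(sin θ sin δ cos φ₁, cos δ − sin φ₁ sin φ₂) = -89.69171°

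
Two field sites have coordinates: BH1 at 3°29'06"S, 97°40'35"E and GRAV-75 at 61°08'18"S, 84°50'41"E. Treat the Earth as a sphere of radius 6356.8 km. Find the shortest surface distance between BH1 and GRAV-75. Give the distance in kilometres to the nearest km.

BH1: φ = -3.48500°, λ = +97.67639°
GRAV-75: φ = -61.13833°, λ = +84.84472°
Δφ = -57.6533°,  Δλ = -12.8317°
a = sin²(Δφ/2) + cos φ₁ cos φ₂ sin²(Δλ/2) = 0.238496
c = 2·arcsin(√a) = 1.020420 rad = 58.4657°
d = R·c = 6356.8 × 1.020420 = 6486.6 km

6487 km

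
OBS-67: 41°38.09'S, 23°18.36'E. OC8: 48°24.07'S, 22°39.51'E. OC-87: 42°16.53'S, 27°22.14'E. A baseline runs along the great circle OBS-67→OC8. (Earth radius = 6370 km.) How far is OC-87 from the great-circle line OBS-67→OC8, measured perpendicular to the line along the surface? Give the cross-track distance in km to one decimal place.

OBS-67: φ = -41.63483°, λ = +23.30600°
OC8: φ = -48.40117°, λ = +22.65850°
OC-87: φ = -42.27550°, λ = +27.36900°
δ₁₃ = central angle OBS-67→OC-87 = 0.053902 rad  (haversine)
θ₁₃ = bearing OBS-67→OC-87 = 103.325°,  θ₁₂ = bearing OBS-67→OC8 = 183.643°
dₓₜ = R·arcsin(sin δ₁₃ · sin(θ₁₃ − θ₁₂)) = 6370·arcsin(0.05388·sin(-80.318°)) = -338.462 km
|dₓₜ| = 338.462 km

338.5 km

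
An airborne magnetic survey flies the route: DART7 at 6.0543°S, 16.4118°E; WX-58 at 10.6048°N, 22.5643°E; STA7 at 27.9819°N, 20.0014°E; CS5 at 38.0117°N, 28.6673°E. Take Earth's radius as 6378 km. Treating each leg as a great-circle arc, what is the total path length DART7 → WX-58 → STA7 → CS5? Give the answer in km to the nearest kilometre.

5306 km

DART7→WX-58: c = 0.309790 rad, d = 1975.84 km
WX-58→STA7: c = 0.306181 rad, d = 1952.82 km
STA7→CS5: c = 0.215946 rad, d = 1377.30 km
Total = 1975.84 + 1952.82 + 1377.30 = 5305.97 km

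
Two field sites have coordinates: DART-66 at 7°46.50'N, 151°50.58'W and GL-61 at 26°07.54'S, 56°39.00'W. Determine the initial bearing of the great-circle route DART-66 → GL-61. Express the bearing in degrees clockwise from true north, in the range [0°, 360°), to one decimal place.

115.4°

DART-66: φ = +7.77500°, λ = -151.84300°
GL-61: φ = -26.12567°, λ = -56.65000°
Δλ = 95.1930°
y = sin Δλ · cos φ₂ = 0.894145
x = cos φ₁ sin φ₂ − sin φ₁ cos φ₂ cos Δλ = -0.425300
θ = atan2(y, x) = 115.4381° → 115.4381° (mod 360°)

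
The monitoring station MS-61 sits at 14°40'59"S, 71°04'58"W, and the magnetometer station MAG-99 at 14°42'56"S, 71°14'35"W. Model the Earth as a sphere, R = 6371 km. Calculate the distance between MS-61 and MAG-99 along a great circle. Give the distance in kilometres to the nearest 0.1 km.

MS-61: φ = -14.68306°, λ = -71.08278°
MAG-99: φ = -14.71556°, λ = -71.24306°
Δφ = -0.0325°,  Δλ = -0.1603°
a = sin²(Δφ/2) + cos φ₁ cos φ₂ sin²(Δλ/2) = 0.000002
c = 2·arcsin(√a) = 0.002765 rad = 0.1584°
d = R·c = 6371 × 0.002765 = 17.6 km

17.6 km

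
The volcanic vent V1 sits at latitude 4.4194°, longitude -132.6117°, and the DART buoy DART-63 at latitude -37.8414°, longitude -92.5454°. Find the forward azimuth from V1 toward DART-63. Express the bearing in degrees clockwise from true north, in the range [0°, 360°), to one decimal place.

142.3°

Δλ = 40.0663°
y = sin Δλ · cos φ₂ = 0.508317
x = cos φ₁ sin φ₂ − sin φ₁ cos φ₂ cos Δλ = -0.658224
θ = atan2(y, x) = 142.3227° → 142.3227° (mod 360°)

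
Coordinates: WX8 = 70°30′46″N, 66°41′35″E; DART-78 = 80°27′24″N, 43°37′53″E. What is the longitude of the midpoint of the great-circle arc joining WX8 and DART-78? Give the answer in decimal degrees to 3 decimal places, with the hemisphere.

59.084°E

WX8: φ = +70.51278°, λ = +66.69306°
DART-78: φ = +80.45667°, λ = +43.63139°
Bx = cos φ₂ cos Δλ = 0.152544,  By = cos φ₂ sin Δλ = -0.064945
φₘ = atan2(sin φ₁ + sin φ₂, √((cos φ₁ + Bx)² + By²)) = 75.73361°
λₘ = λ₁ + atan2(By, cos φ₁ + Bx) = 59.08380°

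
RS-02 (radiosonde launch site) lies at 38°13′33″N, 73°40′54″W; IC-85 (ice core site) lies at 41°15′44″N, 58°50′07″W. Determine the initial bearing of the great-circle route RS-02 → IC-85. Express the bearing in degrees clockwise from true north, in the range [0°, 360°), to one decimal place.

70.4°

RS-02: φ = +38.22583°, λ = -73.68167°
IC-85: φ = +41.26222°, λ = -58.83528°
Δλ = 14.8464°
y = sin Δλ · cos φ₂ = 0.192607
x = cos φ₁ sin φ₂ − sin φ₁ cos φ₂ cos Δλ = 0.068498
θ = atan2(y, x) = 70.4228° → 70.4228° (mod 360°)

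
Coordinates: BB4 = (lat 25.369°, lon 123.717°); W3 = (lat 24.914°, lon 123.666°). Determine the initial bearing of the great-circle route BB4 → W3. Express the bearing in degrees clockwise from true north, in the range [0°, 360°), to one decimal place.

Δλ = -0.0510°
y = sin Δλ · cos φ₂ = -0.000807
x = cos φ₁ sin φ₂ − sin φ₁ cos φ₂ cos Δλ = -0.007941
θ = atan2(y, x) = -174.1952° → 185.8048° (mod 360°)

185.8°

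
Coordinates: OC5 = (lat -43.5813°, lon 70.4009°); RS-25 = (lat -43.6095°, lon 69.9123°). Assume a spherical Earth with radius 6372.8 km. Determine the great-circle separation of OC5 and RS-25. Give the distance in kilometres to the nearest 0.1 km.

39.5 km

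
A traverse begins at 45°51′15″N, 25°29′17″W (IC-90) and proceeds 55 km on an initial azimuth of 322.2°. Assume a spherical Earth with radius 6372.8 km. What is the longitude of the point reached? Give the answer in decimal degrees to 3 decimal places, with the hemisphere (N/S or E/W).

25.926°W

IC-90: φ = +45.85417°, λ = -25.48806°
δ = d/R = 55/6372.8 = 0.008630 rad
φ₂ = arcsin(sin φ₁ cos δ + cos φ₁ sin δ cos θ)
   = arcsin(0.71757·0.99996 + 0.69649·0.00863·0.79016) = 46.24405°
λ₂ = λ₁ + atan2(sin θ sin δ cos φ₁, cos δ − sin φ₁ sin φ₂) = -25.92628°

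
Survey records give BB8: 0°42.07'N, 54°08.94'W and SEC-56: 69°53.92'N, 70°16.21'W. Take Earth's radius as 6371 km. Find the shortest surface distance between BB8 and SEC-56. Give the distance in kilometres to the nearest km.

BB8: φ = +0.70117°, λ = -54.14900°
SEC-56: φ = +69.89867°, λ = -70.27017°
Δφ = 69.1975°,  Δλ = -16.1212°
a = sin²(Δφ/2) + cos φ₁ cos φ₂ sin²(Δλ/2) = 0.329183
c = 2·arcsin(√a) = 1.222141 rad = 70.0235°
d = R·c = 6371 × 1.222141 = 7786.3 km

7786 km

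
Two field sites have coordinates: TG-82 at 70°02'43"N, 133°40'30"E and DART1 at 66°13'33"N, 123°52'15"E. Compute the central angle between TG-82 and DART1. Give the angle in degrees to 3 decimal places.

5.272°

TG-82: φ = +70.04528°, λ = +133.67500°
DART1: φ = +66.22583°, λ = +123.87083°
Δφ = -3.8194°,  Δλ = -9.8042°
a = sin²(Δφ/2) + cos φ₁ cos φ₂ sin²(Δλ/2) = 0.002115
c = 2·arcsin(√a) = 0.092015 rad = 5.2721°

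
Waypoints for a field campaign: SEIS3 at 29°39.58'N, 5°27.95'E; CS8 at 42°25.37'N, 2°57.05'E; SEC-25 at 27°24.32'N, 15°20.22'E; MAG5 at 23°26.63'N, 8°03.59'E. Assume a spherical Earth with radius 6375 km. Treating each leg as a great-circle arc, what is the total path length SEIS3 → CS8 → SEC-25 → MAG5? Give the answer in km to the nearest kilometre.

4304 km

SEIS3: φ = +29.65967°, λ = +5.46583°
CS8: φ = +42.42283°, λ = +2.95083°
SEC-25: φ = +27.40533°, λ = +15.33700°
MAG5: φ = +23.44383°, λ = +8.05983°
SEIS3→CS8: c = 0.225539 rad, d = 1437.81 km
CS8→SEC-25: c = 0.315656 rad, d = 2012.30 km
SEC-25→MAG5: c = 0.133891 rad, d = 853.55 km
Total = 1437.81 + 2012.30 + 853.55 = 4303.67 km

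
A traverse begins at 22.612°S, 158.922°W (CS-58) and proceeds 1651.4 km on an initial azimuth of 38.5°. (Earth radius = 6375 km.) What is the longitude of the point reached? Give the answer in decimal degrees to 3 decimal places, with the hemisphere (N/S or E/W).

149.581°W

δ = d/R = 1651.4/6375 = 0.259043 rad
φ₂ = arcsin(sin φ₁ cos δ + cos φ₁ sin δ cos θ)
   = arcsin(-0.38449·0.96664 + 0.92313·0.25616·0.78261) = -10.75449°
λ₂ = λ₁ + atan2(sin θ sin δ cos φ₁, cos δ − sin φ₁ sin φ₂) = -149.58091°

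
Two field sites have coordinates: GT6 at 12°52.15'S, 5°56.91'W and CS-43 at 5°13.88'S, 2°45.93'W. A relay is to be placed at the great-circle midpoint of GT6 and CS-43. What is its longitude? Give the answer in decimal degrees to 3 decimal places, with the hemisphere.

GT6: φ = -12.86917°, λ = -5.94850°
CS-43: φ = -5.23133°, λ = -2.76550°
Bx = cos φ₂ cos Δλ = 0.994298,  By = cos φ₂ sin Δλ = 0.055294
φₘ = atan2(sin φ₁ + sin φ₂, √((cos φ₁ + Bx)² + By²)) = -9.05368°
λₘ = λ₁ + atan2(By, cos φ₁ + Bx) = -4.34007°

4.340°W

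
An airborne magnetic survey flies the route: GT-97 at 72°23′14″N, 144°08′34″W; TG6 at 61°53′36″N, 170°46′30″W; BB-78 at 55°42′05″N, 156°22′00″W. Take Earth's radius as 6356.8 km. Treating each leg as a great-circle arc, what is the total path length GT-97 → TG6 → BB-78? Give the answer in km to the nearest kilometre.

2681 km

GT-97: φ = +72.38722°, λ = -144.14278°
TG6: φ = +61.89333°, λ = -170.77500°
BB-78: φ = +55.70139°, λ = -156.36667°
GT-97→TG6: c = 0.253063 rad, d = 1608.67 km
TG6→BB-78: c = 0.168627 rad, d = 1071.93 km
Total = 1608.67 + 1071.93 = 2680.60 km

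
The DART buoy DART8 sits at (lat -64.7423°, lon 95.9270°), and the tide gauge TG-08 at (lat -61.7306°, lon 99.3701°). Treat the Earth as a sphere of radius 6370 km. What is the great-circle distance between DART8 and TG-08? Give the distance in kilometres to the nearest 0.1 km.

Δφ = 3.0117°,  Δλ = 3.4431°
a = sin²(Δφ/2) + cos φ₁ cos φ₂ sin²(Δλ/2) = 0.000873
c = 2·arcsin(√a) = 0.059101 rad = 3.3862°
d = R·c = 6370 × 0.059101 = 376.5 km

376.5 km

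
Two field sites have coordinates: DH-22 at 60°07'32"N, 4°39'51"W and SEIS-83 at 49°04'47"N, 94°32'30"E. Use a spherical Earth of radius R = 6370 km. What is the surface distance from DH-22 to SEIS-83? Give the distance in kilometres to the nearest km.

5883 km

DH-22: φ = +60.12556°, λ = -4.66417°
SEIS-83: φ = +49.07972°, λ = +94.54167°
Δφ = -11.0458°,  Δλ = 99.2058°
a = sin²(Δφ/2) + cos φ₁ cos φ₂ sin²(Δλ/2) = 0.198491
c = 2·arcsin(√a) = 0.923517 rad = 52.9136°
d = R·c = 6370 × 0.923517 = 5882.8 km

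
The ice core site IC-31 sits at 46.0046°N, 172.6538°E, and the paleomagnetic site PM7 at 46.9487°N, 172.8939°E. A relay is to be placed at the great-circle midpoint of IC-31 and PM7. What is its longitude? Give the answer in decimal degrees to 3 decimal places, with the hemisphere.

172.773°E

Bx = cos φ₂ cos Δλ = 0.682647,  By = cos φ₂ sin Δλ = 0.002861
φₘ = atan2(sin φ₁ + sin φ₂, √((cos φ₁ + Bx)² + By²)) = 46.47671°
λₘ = λ₁ + atan2(By, cos φ₁ + Bx) = 172.77281°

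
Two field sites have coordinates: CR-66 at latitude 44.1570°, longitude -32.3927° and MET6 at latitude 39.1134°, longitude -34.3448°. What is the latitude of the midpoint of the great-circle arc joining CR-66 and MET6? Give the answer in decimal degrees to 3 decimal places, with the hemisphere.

41.639°N

Bx = cos φ₂ cos Δλ = 0.775449,  By = cos φ₂ sin Δλ = -0.026430
φₘ = atan2(sin φ₁ + sin φ₂, √((cos φ₁ + Bx)² + By²)) = 41.63932°
λₘ = λ₁ + atan2(By, cos φ₁ + Bx) = -33.40697°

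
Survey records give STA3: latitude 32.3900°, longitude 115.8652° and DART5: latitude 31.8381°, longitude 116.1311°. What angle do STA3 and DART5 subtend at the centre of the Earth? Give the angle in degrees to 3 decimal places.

Δφ = -0.5519°,  Δλ = 0.2659°
a = sin²(Δφ/2) + cos φ₁ cos φ₂ sin²(Δλ/2) = 0.000027
c = 2·arcsin(√a) = 0.010404 rad = 0.5961°

0.596°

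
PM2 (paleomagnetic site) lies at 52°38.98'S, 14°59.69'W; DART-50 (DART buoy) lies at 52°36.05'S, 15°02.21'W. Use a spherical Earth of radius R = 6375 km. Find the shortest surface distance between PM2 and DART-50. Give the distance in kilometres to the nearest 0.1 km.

6.1 km

PM2: φ = -52.64967°, λ = -14.99483°
DART-50: φ = -52.60083°, λ = -15.03683°
Δφ = 0.0488°,  Δλ = -0.0420°
a = sin²(Δφ/2) + cos φ₁ cos φ₂ sin²(Δλ/2) = 0.000000
c = 2·arcsin(√a) = 0.000961 rad = 0.0551°
d = R·c = 6375 × 0.000961 = 6.1 km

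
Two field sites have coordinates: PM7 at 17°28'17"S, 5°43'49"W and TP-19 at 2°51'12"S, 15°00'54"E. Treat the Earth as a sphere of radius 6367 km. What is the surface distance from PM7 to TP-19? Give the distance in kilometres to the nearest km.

2785 km

PM7: φ = -17.47139°, λ = -5.73028°
TP-19: φ = -2.85333°, λ = +15.01500°
Δφ = 14.6181°,  Δλ = 20.7453°
a = sin²(Δφ/2) + cos φ₁ cos φ₂ sin²(Δλ/2) = 0.047069
c = 2·arcsin(√a) = 0.437386 rad = 25.0604°
d = R·c = 6367 × 0.437386 = 2784.8 km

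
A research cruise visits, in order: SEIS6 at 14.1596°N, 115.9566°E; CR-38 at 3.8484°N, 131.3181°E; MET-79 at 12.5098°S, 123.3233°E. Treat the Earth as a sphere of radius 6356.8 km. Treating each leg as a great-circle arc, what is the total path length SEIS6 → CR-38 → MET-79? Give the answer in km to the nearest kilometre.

4051 km

SEIS6→CR-38: c = 0.319835 rad, d = 2033.13 km
CR-38→MET-79: c = 0.317392 rad, d = 2017.60 km
Total = 2033.13 + 2017.60 = 4050.73 km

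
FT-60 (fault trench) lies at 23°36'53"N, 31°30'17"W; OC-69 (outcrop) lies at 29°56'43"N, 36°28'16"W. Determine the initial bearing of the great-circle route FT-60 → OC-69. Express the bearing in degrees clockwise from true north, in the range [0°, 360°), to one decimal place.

326.1°

FT-60: φ = +23.61472°, λ = -31.50472°
OC-69: φ = +29.94528°, λ = -36.47111°
Δλ = -4.9664°
y = sin Δλ · cos φ₂ = -0.075014
x = cos φ₁ sin φ₂ − sin φ₁ cos φ₂ cos Δλ = 0.111568
θ = atan2(y, x) = -33.9156° → 326.0844° (mod 360°)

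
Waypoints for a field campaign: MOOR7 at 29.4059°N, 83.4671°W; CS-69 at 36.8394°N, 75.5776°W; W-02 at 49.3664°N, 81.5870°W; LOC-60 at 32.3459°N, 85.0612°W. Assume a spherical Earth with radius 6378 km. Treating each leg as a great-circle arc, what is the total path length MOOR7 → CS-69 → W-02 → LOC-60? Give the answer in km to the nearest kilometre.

4499 km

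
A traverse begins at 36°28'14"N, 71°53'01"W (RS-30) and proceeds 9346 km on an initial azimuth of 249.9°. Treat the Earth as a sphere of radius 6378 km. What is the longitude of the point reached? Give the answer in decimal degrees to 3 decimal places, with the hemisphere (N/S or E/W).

144.757°W

RS-30: φ = +36.47056°, λ = -71.88361°
δ = d/R = 9346/6378 = 1.465350 rad
φ₂ = arcsin(sin φ₁ cos δ + cos φ₁ sin δ cos θ)
   = arcsin(0.59441·0.10525 + 0.80416·0.99445·-0.34366) = -12.25487°
λ₂ = λ₁ + atan2(sin θ sin δ cos φ₁, cos δ − sin φ₁ sin φ₂) = -144.75667°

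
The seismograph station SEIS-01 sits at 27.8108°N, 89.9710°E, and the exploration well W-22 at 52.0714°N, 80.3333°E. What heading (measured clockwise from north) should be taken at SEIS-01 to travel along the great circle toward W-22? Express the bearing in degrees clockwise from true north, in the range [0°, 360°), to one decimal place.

Δλ = -9.6377°
y = sin Δλ · cos φ₂ = -0.102908
x = cos φ₁ sin φ₂ − sin φ₁ cos φ₂ cos Δλ = 0.414935
θ = atan2(y, x) = -13.9289° → 346.0711° (mod 360°)

346.1°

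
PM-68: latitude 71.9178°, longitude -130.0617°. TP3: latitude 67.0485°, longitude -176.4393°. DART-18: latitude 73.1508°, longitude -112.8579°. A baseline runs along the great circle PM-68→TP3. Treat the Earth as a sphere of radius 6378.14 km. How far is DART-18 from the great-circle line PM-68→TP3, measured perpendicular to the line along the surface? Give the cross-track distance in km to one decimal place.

272.7 km

δ₁₃ = central angle PM-68→DART-18 = 0.092301 rad  (haversine)
θ₁₃ = bearing PM-68→DART-18 = 68.456°,  θ₁₂ = bearing PM-68→TP3 = 276.080°
dₓₜ = R·arcsin(sin δ₁₃ · sin(θ₁₃ − θ₁₂)) = 6378.14·arcsin(0.09217·sin(-207.624°)) = 272.659 km
|dₓₜ| = 272.659 km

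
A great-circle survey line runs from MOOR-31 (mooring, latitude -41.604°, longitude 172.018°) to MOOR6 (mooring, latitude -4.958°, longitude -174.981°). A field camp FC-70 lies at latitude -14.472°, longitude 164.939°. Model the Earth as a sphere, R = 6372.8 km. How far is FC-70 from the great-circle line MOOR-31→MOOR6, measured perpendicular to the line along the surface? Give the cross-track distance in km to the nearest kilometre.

1768 km

δ₁₃ = central angle MOOR-31→FC-70 = 0.485506 rad  (haversine)
θ₁₃ = bearing MOOR-31→FC-70 = 345.184°,  θ₁₂ = bearing MOOR-31→MOOR6 = 21.131°
dₓₜ = R·arcsin(sin δ₁₃ · sin(θ₁₃ − θ₁₂)) = 6372.8·arcsin(0.46666·sin(324.054°)) = -1768.362 km
|dₓₜ| = 1768.362 km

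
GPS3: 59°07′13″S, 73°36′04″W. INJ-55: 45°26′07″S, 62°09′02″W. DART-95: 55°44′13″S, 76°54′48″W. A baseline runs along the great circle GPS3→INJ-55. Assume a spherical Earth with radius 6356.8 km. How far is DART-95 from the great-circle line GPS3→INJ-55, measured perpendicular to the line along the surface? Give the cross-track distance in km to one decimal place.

371.0 km

GPS3: φ = -59.12028°, λ = -73.60111°
INJ-55: φ = -45.43528°, λ = -62.15056°
DART-95: φ = -55.73694°, λ = -76.91333°
δ₁₃ = central angle GPS3→DART-95 = 0.066730 rad  (haversine)
θ₁₃ = bearing GPS3→DART-95 = 330.803°,  θ₁₂ = bearing GPS3→INJ-55 = 31.809°
dₓₜ = R·arcsin(sin δ₁₃ · sin(θ₁₃ − θ₁₂)) = 6356.8·arcsin(0.06668·sin(298.994°)) = -370.965 km
|dₓₜ| = 370.965 km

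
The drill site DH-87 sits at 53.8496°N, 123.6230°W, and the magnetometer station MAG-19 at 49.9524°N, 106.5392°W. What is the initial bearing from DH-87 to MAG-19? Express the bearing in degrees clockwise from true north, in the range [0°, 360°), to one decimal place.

Δλ = 17.0838°
y = sin Δλ · cos φ₂ = 0.189019
x = cos φ₁ sin φ₂ − sin φ₁ cos φ₂ cos Δλ = -0.045042
θ = atan2(y, x) = 103.4033° → 103.4033° (mod 360°)

103.4°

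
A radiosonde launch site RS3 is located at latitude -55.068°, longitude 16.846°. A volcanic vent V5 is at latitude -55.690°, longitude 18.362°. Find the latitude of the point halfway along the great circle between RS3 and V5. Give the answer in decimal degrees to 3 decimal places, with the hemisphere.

55.381°S

Bx = cos φ₂ cos Δλ = 0.563473,  By = cos φ₂ sin Δλ = 0.014913
φₘ = atan2(sin φ₁ + sin φ₂, √((cos φ₁ + Bx)² + By²)) = -55.38134°
λₘ = λ₁ + atan2(By, cos φ₁ + Bx) = 17.59804°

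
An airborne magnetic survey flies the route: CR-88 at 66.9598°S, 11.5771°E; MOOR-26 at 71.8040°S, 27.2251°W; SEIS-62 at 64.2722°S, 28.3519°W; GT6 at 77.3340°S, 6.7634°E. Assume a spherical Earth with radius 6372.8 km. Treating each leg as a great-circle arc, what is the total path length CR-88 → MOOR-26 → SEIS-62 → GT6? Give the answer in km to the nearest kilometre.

4298 km

CR-88→MOOR-26: c = 0.247790 rad, d = 1579.11 km
MOOR-26→SEIS-62: c = 0.131655 rad, d = 839.01 km
SEIS-62→GT6: c = 0.294996 rad, d = 1879.95 km
Total = 1579.11 + 839.01 + 1879.95 = 4298.07 km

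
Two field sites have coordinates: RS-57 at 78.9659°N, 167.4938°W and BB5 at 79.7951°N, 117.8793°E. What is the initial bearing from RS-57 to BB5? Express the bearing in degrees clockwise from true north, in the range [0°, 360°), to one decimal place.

309.8°

Δλ = -74.6269°
y = sin Δλ · cos φ₂ = -0.170830
x = cos φ₁ sin φ₂ − sin φ₁ cos φ₂ cos Δλ = 0.142266
θ = atan2(y, x) = -50.2128° → 309.7872° (mod 360°)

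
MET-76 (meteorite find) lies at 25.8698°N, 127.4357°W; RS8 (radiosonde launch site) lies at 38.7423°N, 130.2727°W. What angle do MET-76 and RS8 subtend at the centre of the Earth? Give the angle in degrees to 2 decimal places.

13.09°

Δφ = 12.8725°,  Δλ = -2.8370°
a = sin²(Δφ/2) + cos φ₁ cos φ₂ sin²(Δλ/2) = 0.012996
c = 2·arcsin(√a) = 0.228496 rad = 13.0919°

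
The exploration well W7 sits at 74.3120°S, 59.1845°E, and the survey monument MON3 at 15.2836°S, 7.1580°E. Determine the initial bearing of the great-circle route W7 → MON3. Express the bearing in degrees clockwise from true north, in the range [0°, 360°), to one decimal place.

303.3°

Δλ = -52.0265°
y = sin Δλ · cos φ₂ = -0.760416
x = cos φ₁ sin φ₂ − sin φ₁ cos φ₂ cos Δλ = 0.500149
θ = atan2(y, x) = -56.6658° → 303.3342° (mod 360°)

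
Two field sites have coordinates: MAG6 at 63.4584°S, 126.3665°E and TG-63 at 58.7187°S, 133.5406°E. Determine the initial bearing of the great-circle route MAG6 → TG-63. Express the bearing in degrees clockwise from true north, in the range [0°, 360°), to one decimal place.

Δλ = 7.1741°
y = sin Δλ · cos φ₂ = 0.064845
x = cos φ₁ sin φ₂ − sin φ₁ cos φ₂ cos Δλ = 0.078992
θ = atan2(y, x) = 39.3827° → 39.3827° (mod 360°)

39.4°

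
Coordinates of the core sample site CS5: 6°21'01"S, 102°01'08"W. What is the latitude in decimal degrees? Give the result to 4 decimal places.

6° + 21′/60 + 1″/3600 = 6 + 0.35000 + 0.00028 = 6.3503°

6.3503°S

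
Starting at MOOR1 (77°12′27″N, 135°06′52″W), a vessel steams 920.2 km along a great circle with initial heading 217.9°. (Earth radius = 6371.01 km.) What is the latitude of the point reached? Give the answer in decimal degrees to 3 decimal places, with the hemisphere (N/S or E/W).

MOOR1: φ = +77.20750°, λ = -135.11444°
δ = d/R = 920.2/6371.01 = 0.144435 rad
φ₂ = arcsin(sin φ₁ cos δ + cos φ₁ sin δ cos θ)
   = arcsin(0.97518·0.98959 + 0.22142·0.14393·-0.78908) = 70.03075°
λ₂ = λ₁ + atan2(sin θ sin δ cos φ₁, cos δ − sin φ₁ sin φ₂) = -150.11890°

70.031°N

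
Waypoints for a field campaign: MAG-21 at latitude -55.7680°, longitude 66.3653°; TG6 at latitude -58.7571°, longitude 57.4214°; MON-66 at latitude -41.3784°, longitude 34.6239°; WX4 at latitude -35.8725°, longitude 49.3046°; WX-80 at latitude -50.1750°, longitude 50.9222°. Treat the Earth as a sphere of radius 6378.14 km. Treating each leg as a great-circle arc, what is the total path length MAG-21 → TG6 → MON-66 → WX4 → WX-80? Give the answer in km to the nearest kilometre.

MAG-21→TG6: c = 0.099118 rad, d = 632.19 km
TG6→MON-66: c = 0.392520 rad, d = 2503.55 km
MON-66→WX4: c = 0.221650 rad, d = 1413.72 km
WX4→WX-80: c = 0.250462 rad, d = 1597.48 km
Total = 632.19 + 2503.55 + 1413.72 + 1597.48 = 6146.93 km

6147 km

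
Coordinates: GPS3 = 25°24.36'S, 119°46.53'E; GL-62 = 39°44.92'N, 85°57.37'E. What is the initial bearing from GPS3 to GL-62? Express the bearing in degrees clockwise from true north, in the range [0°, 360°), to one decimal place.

GPS3: φ = -25.40600°, λ = +119.77550°
GL-62: φ = +39.74867°, λ = +85.95617°
Δλ = -33.8193°
y = sin Δλ · cos φ₂ = -0.427927
x = cos φ₁ sin φ₂ − sin φ₁ cos φ₂ cos Δλ = 0.851632
θ = atan2(y, x) = -26.6786° → 333.3214° (mod 360°)

333.3°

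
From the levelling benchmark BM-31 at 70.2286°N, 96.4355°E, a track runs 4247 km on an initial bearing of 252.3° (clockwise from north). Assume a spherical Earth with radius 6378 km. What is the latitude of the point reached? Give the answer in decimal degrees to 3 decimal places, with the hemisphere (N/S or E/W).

42.569°N

δ = d/R = 4247/6378 = 0.665883 rad
φ₂ = arcsin(sin φ₁ cos δ + cos φ₁ sin δ cos θ)
   = arcsin(0.94105·0.78637 + 0.33827·0.61775·-0.30403) = 42.56936°
λ₂ = λ₁ + atan2(sin θ sin δ cos φ₁, cos δ − sin φ₁ sin φ₂) = 43.39052°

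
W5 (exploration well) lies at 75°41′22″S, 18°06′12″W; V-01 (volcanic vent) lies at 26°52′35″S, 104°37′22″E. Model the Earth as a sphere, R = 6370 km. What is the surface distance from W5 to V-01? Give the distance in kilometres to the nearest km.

7939 km

W5: φ = -75.68944°, λ = -18.10333°
V-01: φ = -26.87639°, λ = +104.62278°
Δφ = 48.8131°,  Δλ = 122.7261°
a = sin²(Δφ/2) + cos φ₁ cos φ₂ sin²(Δλ/2) = 0.340578
c = 2·arcsin(√a) = 1.246287 rad = 71.4070°
d = R·c = 6370 × 1.246287 = 7938.8 km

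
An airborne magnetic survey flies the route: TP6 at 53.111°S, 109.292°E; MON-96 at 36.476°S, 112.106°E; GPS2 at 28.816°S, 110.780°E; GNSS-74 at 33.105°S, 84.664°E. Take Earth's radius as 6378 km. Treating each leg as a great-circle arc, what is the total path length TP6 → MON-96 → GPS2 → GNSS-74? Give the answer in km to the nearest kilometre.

5258 km

TP6→MON-96: c = 0.292362 rad, d = 1864.68 km
MON-96→GPS2: c = 0.135100 rad, d = 861.67 km
GPS2→GNSS-74: c = 0.396891 rad, d = 2531.37 km
Total = 1864.68 + 861.67 + 2531.37 = 5257.72 km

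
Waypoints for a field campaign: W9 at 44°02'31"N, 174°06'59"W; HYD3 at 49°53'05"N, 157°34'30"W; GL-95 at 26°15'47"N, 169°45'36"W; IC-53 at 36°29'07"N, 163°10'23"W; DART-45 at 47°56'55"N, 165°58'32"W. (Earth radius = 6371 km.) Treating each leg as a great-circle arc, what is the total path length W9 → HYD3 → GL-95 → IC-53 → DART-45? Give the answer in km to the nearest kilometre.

6827 km

W9: φ = +44.04194°, λ = -174.11639°
HYD3: φ = +49.88472°, λ = -157.57500°
GL-95: φ = +26.26306°, λ = -169.76000°
IC-53: φ = +36.48528°, λ = -163.17306°
DART-45: φ = +47.94861°, λ = -165.97556°
W9→HYD3: c = 0.221192 rad, d = 1409.21 km
HYD3→GL-95: c = 0.443643 rad, d = 2826.45 km
GL-95→IC-53: c = 0.203489 rad, d = 1296.43 km
IC-53→DART-45: c = 0.203288 rad, d = 1295.15 km
Total = 1409.21 + 2826.45 + 1296.43 + 1295.15 = 6827.24 km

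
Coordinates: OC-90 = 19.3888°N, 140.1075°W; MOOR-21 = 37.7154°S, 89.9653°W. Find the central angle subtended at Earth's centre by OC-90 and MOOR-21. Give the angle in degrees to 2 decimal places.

74.03°

Δφ = -57.1042°,  Δλ = 50.1422°
a = sin²(Δφ/2) + cos φ₁ cos φ₂ sin²(Δλ/2) = 0.362429
c = 2·arcsin(√a) = 1.292059 rad = 74.0295°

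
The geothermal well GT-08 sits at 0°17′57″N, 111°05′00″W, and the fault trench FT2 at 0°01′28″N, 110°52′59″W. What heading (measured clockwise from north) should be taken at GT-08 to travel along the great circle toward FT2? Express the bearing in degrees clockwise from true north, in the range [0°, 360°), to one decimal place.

143.9°

GT-08: φ = +0.29917°, λ = -111.08333°
FT2: φ = +0.02444°, λ = -110.88306°
Δλ = 0.2003°
y = sin Δλ · cos φ₂ = 0.003495
x = cos φ₁ sin φ₂ − sin φ₁ cos φ₂ cos Δλ = -0.004795
θ = atan2(y, x) = 143.9070° → 143.9070° (mod 360°)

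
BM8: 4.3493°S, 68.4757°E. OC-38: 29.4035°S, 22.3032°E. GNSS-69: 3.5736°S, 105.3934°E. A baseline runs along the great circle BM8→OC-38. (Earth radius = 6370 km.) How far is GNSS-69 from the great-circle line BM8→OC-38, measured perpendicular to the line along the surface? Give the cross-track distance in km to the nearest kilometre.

2258 km

δ₁₃ = central angle BM8→GNSS-69 = 0.642878 rad  (haversine)
θ₁₃ = bearing BM8→GNSS-69 = 90.157°,  θ₁₂ = bearing BM8→OC-38 = 234.773°
dₓₜ = R·arcsin(sin δ₁₃ · sin(θ₁₃ − θ₁₂)) = 6370·arcsin(0.59950·sin(-144.617°)) = -2258.261 km
|dₓₜ| = 2258.261 km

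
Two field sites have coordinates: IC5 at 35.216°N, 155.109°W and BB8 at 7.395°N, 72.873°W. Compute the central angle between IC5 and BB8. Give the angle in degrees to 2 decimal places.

79.42°

Δφ = -27.8210°,  Δλ = 82.2360°
a = sin²(Δφ/2) + cos φ₁ cos φ₂ sin²(Δλ/2) = 0.408164
c = 2·arcsin(√a) = 1.386075 rad = 79.4163°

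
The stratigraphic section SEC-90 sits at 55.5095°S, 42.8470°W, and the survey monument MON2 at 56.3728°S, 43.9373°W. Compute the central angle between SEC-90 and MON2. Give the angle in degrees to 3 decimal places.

Δφ = -0.8633°,  Δλ = -1.0903°
a = sin²(Δφ/2) + cos φ₁ cos φ₂ sin²(Δλ/2) = 0.000085
c = 2·arcsin(√a) = 0.018455 rad = 1.0574°

1.057°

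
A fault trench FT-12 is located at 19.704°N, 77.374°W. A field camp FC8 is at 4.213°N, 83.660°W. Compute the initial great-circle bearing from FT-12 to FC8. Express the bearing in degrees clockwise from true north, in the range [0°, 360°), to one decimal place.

Δλ = -6.2860°
y = sin Δλ · cos φ₂ = -0.109196
x = cos φ₁ sin φ₂ − sin φ₁ cos φ₂ cos Δλ = -0.265065
θ = atan2(y, x) = -157.6104° → 202.3896° (mod 360°)

202.4°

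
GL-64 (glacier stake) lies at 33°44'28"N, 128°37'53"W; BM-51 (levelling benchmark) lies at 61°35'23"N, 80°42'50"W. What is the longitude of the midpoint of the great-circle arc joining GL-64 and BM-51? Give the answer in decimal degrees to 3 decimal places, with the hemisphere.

GL-64: φ = +33.74111°, λ = -128.63139°
BM-51: φ = +61.58972°, λ = -80.71389°
Bx = cos φ₂ cos Δλ = 0.318869,  By = cos φ₂ sin Δλ = 0.353116
φₘ = atan2(sin φ₁ + sin φ₂, √((cos φ₁ + Bx)² + By²)) = 50.01671°
λₘ = λ₁ + atan2(By, cos φ₁ + Bx) = -111.56783°

111.568°W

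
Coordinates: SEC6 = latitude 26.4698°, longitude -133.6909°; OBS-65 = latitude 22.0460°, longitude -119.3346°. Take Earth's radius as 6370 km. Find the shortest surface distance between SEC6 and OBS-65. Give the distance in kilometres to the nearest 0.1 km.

1534.9 km

Δφ = -4.4238°,  Δλ = 14.3563°
a = sin²(Δφ/2) + cos φ₁ cos φ₂ sin²(Δλ/2) = 0.014445
c = 2·arcsin(√a) = 0.240954 rad = 13.8056°
d = R·c = 6370 × 0.240954 = 1534.9 km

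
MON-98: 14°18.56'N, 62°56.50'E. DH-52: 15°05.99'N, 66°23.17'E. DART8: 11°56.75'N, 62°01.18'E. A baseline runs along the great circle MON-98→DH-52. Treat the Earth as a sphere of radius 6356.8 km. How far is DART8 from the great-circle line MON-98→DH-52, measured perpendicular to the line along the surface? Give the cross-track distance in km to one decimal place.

230.6 km

MON-98: φ = +14.30933°, λ = +62.94167°
DH-52: φ = +15.09983°, λ = +66.38617°
DART8: φ = +11.94583°, λ = +62.01967°
δ₁₃ = central angle MON-98→DART8 = 0.044127 rad  (haversine)
θ₁₃ = bearing MON-98→DART8 = 200.909°,  θ₁₂ = bearing MON-98→DH-52 = 76.219°
dₓₜ = R·arcsin(sin δ₁₃ · sin(θ₁₃ − θ₁₂)) = 6356.8·arcsin(0.04411·sin(124.689°)) = 230.622 km
|dₓₜ| = 230.622 km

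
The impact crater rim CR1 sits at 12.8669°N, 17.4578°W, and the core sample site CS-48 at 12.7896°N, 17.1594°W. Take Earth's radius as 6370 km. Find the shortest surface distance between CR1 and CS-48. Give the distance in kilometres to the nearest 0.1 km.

Δφ = -0.0773°,  Δλ = 0.2984°
a = sin²(Δφ/2) + cos φ₁ cos φ₂ sin²(Δλ/2) = 0.000007
c = 2·arcsin(√a) = 0.005254 rad = 0.3010°
d = R·c = 6370 × 0.005254 = 33.5 km

33.5 km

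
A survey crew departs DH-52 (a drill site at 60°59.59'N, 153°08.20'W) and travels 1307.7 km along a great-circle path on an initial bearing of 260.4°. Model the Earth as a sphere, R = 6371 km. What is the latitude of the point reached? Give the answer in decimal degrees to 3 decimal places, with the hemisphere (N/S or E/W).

57.111°N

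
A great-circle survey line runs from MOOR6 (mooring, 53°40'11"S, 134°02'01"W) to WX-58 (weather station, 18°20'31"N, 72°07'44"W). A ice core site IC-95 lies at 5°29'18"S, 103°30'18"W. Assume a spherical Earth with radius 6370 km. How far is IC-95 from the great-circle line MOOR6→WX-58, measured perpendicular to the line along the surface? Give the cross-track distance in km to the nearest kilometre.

1640 km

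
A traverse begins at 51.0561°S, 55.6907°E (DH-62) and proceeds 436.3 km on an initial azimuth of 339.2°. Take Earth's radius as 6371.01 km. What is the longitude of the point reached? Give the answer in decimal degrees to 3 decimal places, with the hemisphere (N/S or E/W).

δ = d/R = 436.3/6371.01 = 0.068482 rad
φ₂ = arcsin(sin φ₁ cos δ + cos φ₁ sin δ cos θ)
   = arcsin(-0.77776·0.99766 + 0.62856·0.06843·0.93483) = -47.36898°
λ₂ = λ₁ + atan2(sin θ sin δ cos φ₁, cos δ − sin φ₁ sin φ₂) = 53.63458°

53.635°E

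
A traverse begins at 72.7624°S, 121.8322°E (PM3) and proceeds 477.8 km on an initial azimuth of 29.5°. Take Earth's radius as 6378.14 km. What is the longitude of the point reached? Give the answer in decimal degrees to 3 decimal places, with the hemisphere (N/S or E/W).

127.714°E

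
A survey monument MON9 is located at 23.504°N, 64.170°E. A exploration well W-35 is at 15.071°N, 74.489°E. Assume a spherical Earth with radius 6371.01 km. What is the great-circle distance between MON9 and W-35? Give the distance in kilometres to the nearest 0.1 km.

1431.4 km

Δφ = -8.4330°,  Δλ = 10.3190°
a = sin²(Δφ/2) + cos φ₁ cos φ₂ sin²(Δλ/2) = 0.012567
c = 2·arcsin(√a) = 0.224678 rad = 12.8731°
d = R·c = 6371.01 × 0.224678 = 1431.4 km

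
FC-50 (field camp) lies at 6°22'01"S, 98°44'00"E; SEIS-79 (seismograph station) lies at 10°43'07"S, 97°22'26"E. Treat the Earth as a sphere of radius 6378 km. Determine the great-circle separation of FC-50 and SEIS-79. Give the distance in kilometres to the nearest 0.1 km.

507.0 km

FC-50: φ = -6.36694°, λ = +98.73333°
SEIS-79: φ = -10.71861°, λ = +97.37389°
Δφ = -4.3517°,  Δλ = -1.3594°
a = sin²(Δφ/2) + cos φ₁ cos φ₂ sin²(Δλ/2) = 0.001579
c = 2·arcsin(√a) = 0.079491 rad = 4.5545°
d = R·c = 6378 × 0.079491 = 507.0 km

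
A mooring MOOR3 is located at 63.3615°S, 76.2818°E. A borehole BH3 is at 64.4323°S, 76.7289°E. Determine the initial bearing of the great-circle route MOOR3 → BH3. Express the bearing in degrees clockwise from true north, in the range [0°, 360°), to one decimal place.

169.8°

Δλ = 0.4471°
y = sin Δλ · cos φ₂ = 0.003368
x = cos φ₁ sin φ₂ − sin φ₁ cos φ₂ cos Δλ = -0.018700
θ = atan2(y, x) = 169.7907° → 169.7907° (mod 360°)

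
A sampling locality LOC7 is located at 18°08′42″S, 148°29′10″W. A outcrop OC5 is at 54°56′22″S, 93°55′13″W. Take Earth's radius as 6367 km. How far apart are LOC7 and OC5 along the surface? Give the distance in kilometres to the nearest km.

LOC7: φ = -18.14500°, λ = -148.48611°
OC5: φ = -54.93944°, λ = -93.92028°
Δφ = -36.7944°,  Δλ = 54.5658°
a = sin²(Δφ/2) + cos φ₁ cos φ₂ sin²(Δλ/2) = 0.214303
c = 2·arcsin(√a) = 0.962592 rad = 55.1525°
d = R·c = 6367 × 0.962592 = 6128.8 km

6129 km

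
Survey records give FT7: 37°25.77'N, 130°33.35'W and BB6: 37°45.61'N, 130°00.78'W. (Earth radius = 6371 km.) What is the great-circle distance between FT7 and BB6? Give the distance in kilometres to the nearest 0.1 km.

60.3 km

FT7: φ = +37.42950°, λ = -130.55583°
BB6: φ = +37.76017°, λ = -130.01300°
Δφ = 0.3307°,  Δλ = 0.5428°
a = sin²(Δφ/2) + cos φ₁ cos φ₂ sin²(Δλ/2) = 0.000022
c = 2·arcsin(√a) = 0.009469 rad = 0.5425°
d = R·c = 6371 × 0.009469 = 60.3 km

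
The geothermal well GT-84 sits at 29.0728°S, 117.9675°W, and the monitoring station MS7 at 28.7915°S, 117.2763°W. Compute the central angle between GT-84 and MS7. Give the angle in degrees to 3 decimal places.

0.667°

Δφ = 0.2813°,  Δλ = 0.6912°
a = sin²(Δφ/2) + cos φ₁ cos φ₂ sin²(Δλ/2) = 0.000034
c = 2·arcsin(√a) = 0.011644 rad = 0.6671°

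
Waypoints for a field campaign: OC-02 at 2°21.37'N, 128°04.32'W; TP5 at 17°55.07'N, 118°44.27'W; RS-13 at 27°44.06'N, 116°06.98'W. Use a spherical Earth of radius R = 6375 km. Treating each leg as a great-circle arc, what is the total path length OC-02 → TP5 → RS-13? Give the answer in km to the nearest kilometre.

3134 km

OC-02: φ = +2.35617°, λ = -128.07200°
TP5: φ = +17.91783°, λ = -118.73783°
RS-13: φ = +27.73433°, λ = -116.11633°
OC-02→TP5: c = 0.315136 rad, d = 2008.99 km
TP5→RS-13: c = 0.176425 rad, d = 1124.71 km
Total = 2008.99 + 1124.71 = 3133.70 km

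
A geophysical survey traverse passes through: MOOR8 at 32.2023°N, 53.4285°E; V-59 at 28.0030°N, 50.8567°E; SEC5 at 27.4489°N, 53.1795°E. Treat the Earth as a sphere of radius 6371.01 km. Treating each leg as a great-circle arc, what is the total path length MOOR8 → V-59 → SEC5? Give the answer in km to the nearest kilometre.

765 km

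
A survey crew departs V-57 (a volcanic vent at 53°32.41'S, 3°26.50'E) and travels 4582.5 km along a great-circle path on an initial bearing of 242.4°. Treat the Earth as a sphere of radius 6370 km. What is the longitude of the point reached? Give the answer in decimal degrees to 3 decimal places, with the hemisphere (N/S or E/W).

V-57: φ = -53.54017°, λ = +3.44167°
δ = d/R = 4582.5/6370 = 0.719388 rad
φ₂ = arcsin(sin φ₁ cos δ + cos φ₁ sin δ cos θ)
   = arcsin(-0.80427·0.75221 + 0.59426·0.65892·-0.46330) = -51.84995°
λ₂ = λ₁ + atan2(sin θ sin δ cos φ₁, cos δ − sin φ₁ sin φ₂) = -67.52203°

67.522°W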